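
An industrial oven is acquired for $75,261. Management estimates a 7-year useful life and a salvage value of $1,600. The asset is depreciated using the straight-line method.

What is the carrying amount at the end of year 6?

$12,123

Depreciable base = $75,261 − $1,600 = $73,661.
Annual expense = $73,661 / 7 = $10,523.
End of year 1: book value $64,738.
End of year 2: book value $54,215.
End of year 3: book value $43,692.
End of year 4: book value $33,169.
End of year 5: book value $22,646.
End of year 6: book value $12,123.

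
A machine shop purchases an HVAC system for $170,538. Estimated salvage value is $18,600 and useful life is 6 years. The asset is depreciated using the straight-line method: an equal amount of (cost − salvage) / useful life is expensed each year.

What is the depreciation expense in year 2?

$25,323

Depreciable base = $170,538 − $18,600 = $151,938.
Annual expense = $151,938 / 6 = $25,323.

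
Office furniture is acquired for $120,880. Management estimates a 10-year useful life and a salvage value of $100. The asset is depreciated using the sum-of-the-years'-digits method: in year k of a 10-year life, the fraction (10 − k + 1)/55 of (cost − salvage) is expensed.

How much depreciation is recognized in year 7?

Depreciable base = $120,880 − $100 = $120,780.
Sum of the years' digits = 10+9+8+7+6+5+4+3+2+1 = 55.
Year 1: $120,780 × 10/55 = $21,960. Book value $98,920.
Year 2: $120,780 × 9/55 = $19,764. Book value $79,156.
Year 3: $120,780 × 8/55 = $17,568. Book value $61,588.
Year 4: $120,780 × 7/55 = $15,372. Book value $46,216.
Year 5: $120,780 × 6/55 = $13,176. Book value $33,040.
Year 6: $120,780 × 5/55 = $10,980. Book value $22,060.
Year 7: $120,780 × 4/55 = $8,784. Book value $13,276.

$8,784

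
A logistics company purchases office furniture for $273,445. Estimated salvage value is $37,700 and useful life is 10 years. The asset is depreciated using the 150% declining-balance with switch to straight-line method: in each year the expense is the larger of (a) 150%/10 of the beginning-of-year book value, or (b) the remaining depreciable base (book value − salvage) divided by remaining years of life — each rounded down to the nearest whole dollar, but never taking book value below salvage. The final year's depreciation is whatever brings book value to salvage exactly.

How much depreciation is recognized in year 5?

$21,411

Depreciable base = $273,445 − $37,700 = $235,745.
Year 1: DB = ⌊$273,445 × 150%/10⌋ = $41,016; SL = ⌊$235,745/10⌋ = $23,574 → take DB $41,016. Book value $232,429.
Year 2: DB = ⌊$232,429 × 150%/10⌋ = $34,864; SL = ⌊$194,729/9⌋ = $21,636 → take DB $34,864. Book value $197,565.
Year 3: DB = ⌊$197,565 × 150%/10⌋ = $29,634; SL = ⌊$159,865/8⌋ = $19,983 → take DB $29,634. Book value $167,931.
Year 4: DB = ⌊$167,931 × 150%/10⌋ = $25,189; SL = ⌊$130,231/7⌋ = $18,604 → take DB $25,189. Book value $142,742.
Year 5: DB = ⌊$142,742 × 150%/10⌋ = $21,411; SL = ⌊$105,042/6⌋ = $17,507 → take DB $21,411. Book value $121,331.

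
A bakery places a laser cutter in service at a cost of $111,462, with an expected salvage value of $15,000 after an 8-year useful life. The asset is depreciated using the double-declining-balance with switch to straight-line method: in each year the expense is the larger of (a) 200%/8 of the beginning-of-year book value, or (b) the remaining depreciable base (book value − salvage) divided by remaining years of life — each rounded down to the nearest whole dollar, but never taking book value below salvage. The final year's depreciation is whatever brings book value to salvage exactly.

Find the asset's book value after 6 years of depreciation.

$19,839

Depreciable base = $111,462 − $15,000 = $96,462.
Year 1: DB = ⌊$111,462 × 200%/8⌋ = $27,865; SL = ⌊$96,462/8⌋ = $12,057 → take DB $27,865. Book value $83,597.
Year 2: DB = ⌊$83,597 × 200%/8⌋ = $20,899; SL = ⌊$68,597/7⌋ = $9,799 → take DB $20,899. Book value $62,698.
Year 3: DB = ⌊$62,698 × 200%/8⌋ = $15,674; SL = ⌊$47,698/6⌋ = $7,949 → take DB $15,674. Book value $47,024.
Year 4: DB = ⌊$47,024 × 200%/8⌋ = $11,756; SL = ⌊$32,024/5⌋ = $6,404 → take DB $11,756. Book value $35,268.
Year 5: DB = ⌊$35,268 × 200%/8⌋ = $8,817; SL = ⌊$20,268/4⌋ = $5,067 → take DB $8,817. Book value $26,451.
Year 6: DB = ⌊$26,451 × 200%/8⌋ = $6,612; SL = ⌊$11,451/3⌋ = $3,817 → take DB $6,612. Book value $19,839.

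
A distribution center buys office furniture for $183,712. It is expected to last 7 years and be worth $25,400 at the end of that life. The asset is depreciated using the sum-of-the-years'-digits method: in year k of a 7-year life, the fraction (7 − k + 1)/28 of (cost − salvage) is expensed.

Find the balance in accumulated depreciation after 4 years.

$124,388

Depreciable base = $183,712 − $25,400 = $158,312.
Sum of the years' digits = 7+6+5+4+3+2+1 = 28.
Year 1: $158,312 × 7/28 = $39,578. Book value $144,134.
Year 2: $158,312 × 6/28 = $33,924. Book value $110,210.
Year 3: $158,312 × 5/28 = $28,270. Book value $81,940.
Year 4: $158,312 × 4/28 = $22,616. Book value $59,324.
Accumulated through year 4 = $183,712 − $59,324 = $124,388.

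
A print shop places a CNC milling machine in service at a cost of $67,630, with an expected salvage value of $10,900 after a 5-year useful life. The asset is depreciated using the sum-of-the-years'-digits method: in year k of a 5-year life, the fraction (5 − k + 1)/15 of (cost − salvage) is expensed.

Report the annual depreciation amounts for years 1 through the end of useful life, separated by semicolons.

Depreciable base = $67,630 − $10,900 = $56,730.
Sum of the years' digits = 5+4+3+2+1 = 15.
Year 1: $56,730 × 5/15 = $18,910. Book value $48,720.
Year 2: $56,730 × 4/15 = $15,128. Book value $33,592.
Year 3: $56,730 × 3/15 = $11,346. Book value $22,246.
Year 4: $56,730 × 2/15 = $7,564. Book value $14,682.
Year 5: $56,730 × 1/15 = $3,782. Book value $10,900.

$18,910; $15,128; $11,346; $7,564; $3,782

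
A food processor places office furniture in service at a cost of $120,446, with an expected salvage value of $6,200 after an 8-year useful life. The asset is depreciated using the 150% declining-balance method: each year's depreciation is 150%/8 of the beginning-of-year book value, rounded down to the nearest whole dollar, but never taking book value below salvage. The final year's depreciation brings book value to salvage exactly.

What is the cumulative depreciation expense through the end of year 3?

Depreciable base = $120,446 − $6,200 = $114,246.
Year 1: ⌊$120,446 × 150%/8⌋ = $22,583. Book value $97,863.
Year 2: ⌊$97,863 × 150%/8⌋ = $18,349. Book value $79,514.
Year 3: ⌊$79,514 × 150%/8⌋ = $14,908. Book value $64,606.
Accumulated through year 3 = $120,446 − $64,606 = $55,840.

$55,840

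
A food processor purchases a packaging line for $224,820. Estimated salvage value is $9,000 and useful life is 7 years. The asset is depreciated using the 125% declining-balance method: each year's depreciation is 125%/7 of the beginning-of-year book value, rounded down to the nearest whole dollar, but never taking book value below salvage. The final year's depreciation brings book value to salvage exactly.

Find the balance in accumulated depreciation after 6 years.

Depreciable base = $224,820 − $9,000 = $215,820.
Year 1: ⌊$224,820 × 125%/7⌋ = $40,146. Book value $184,674.
Year 2: ⌊$184,674 × 125%/7⌋ = $32,977. Book value $151,697.
Year 3: ⌊$151,697 × 125%/7⌋ = $27,088. Book value $124,609.
Year 4: ⌊$124,609 × 125%/7⌋ = $22,251. Book value $102,358.
Year 5: ⌊$102,358 × 125%/7⌋ = $18,278. Book value $84,080.
Year 6: ⌊$84,080 × 125%/7⌋ = $15,014. Book value $69,066.
Accumulated through year 6 = $224,820 − $69,066 = $155,754.

$155,754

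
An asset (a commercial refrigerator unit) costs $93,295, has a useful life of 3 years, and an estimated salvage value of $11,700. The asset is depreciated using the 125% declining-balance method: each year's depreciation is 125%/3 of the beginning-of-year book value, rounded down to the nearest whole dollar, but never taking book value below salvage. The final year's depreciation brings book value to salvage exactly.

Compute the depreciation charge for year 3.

Depreciable base = $93,295 − $11,700 = $81,595.
Year 1: ⌊$93,295 × 125%/3⌋ = $38,872. Book value $54,423.
Year 2: ⌊$54,423 × 125%/3⌋ = $22,676. Book value $31,747.
Year 3 (final): $31,747 − $11,700 = $20,047. Book value $11,700.

$20,047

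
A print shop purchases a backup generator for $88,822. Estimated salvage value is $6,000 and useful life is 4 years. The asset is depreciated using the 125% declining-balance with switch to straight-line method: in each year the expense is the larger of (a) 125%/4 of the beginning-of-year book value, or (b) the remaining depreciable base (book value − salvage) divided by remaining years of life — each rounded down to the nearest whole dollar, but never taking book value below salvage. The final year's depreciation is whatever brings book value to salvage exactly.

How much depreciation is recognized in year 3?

$17,991

Depreciable base = $88,822 − $6,000 = $82,822.
Year 1: DB = ⌊$88,822 × 125%/4⌋ = $27,756; SL = ⌊$82,822/4⌋ = $20,705 → take DB $27,756. Book value $61,066.
Year 2: DB = ⌊$61,066 × 125%/4⌋ = $19,083; SL = ⌊$55,066/3⌋ = $18,355 → take DB $19,083. Book value $41,983.
Year 3: DB = ⌊$41,983 × 125%/4⌋ = $13,119; SL = ⌊$35,983/2⌋ = $17,991 → take SL $17,991. Book value $23,992.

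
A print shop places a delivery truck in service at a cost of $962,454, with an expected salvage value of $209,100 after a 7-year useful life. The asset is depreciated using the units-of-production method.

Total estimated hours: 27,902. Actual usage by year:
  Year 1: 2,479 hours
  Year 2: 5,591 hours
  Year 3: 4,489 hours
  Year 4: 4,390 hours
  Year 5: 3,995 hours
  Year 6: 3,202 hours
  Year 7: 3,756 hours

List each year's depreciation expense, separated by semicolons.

Depreciable base = $962,454 − $209,100 = $753,354.
Rate = $753,354 / 27,902 hours = $27 per hour.
Year 1: 2,479 × $27 = $66,933. Book value $895,521.
Year 2: 5,591 × $27 = $150,957. Book value $744,564.
Year 3: 4,489 × $27 = $121,203. Book value $623,361.
Year 4: 4,390 × $27 = $118,530. Book value $504,831.
Year 5: 3,995 × $27 = $107,865. Book value $396,966.
Year 6: 3,202 × $27 = $86,454. Book value $310,512.
Year 7: 3,756 × $27 = $101,412. Book value $209,100.

$66,933; $150,957; $121,203; $118,530; $107,865; $86,454; $101,412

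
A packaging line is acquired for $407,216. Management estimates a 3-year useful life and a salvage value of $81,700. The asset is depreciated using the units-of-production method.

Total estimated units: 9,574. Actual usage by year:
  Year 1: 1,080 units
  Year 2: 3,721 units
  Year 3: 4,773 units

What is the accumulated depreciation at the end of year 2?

Depreciable base = $407,216 − $81,700 = $325,516.
Rate = $325,516 / 9,574 units = $34 per unit.
Year 1: 1,080 × $34 = $36,720. Book value $370,496.
Year 2: 3,721 × $34 = $126,514. Book value $243,982.
Accumulated through year 2 = $407,216 − $243,982 = $163,234.

$163,234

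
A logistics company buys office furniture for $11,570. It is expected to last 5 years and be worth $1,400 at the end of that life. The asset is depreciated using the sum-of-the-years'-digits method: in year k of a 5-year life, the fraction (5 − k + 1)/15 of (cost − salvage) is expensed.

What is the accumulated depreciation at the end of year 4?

Depreciable base = $11,570 − $1,400 = $10,170.
Sum of the years' digits = 5+4+3+2+1 = 15.
Year 1: $10,170 × 5/15 = $3,390. Book value $8,180.
Year 2: $10,170 × 4/15 = $2,712. Book value $5,468.
Year 3: $10,170 × 3/15 = $2,034. Book value $3,434.
Year 4: $10,170 × 2/15 = $1,356. Book value $2,078.
Accumulated through year 4 = $11,570 − $2,078 = $9,492.

$9,492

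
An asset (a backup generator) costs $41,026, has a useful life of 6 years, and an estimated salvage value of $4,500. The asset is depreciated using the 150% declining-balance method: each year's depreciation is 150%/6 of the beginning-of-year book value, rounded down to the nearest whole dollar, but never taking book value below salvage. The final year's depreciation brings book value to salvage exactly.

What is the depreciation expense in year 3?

$5,769

Depreciable base = $41,026 − $4,500 = $36,526.
Year 1: ⌊$41,026 × 150%/6⌋ = $10,256. Book value $30,770.
Year 2: ⌊$30,770 × 150%/6⌋ = $7,692. Book value $23,078.
Year 3: ⌊$23,078 × 150%/6⌋ = $5,769. Book value $17,309.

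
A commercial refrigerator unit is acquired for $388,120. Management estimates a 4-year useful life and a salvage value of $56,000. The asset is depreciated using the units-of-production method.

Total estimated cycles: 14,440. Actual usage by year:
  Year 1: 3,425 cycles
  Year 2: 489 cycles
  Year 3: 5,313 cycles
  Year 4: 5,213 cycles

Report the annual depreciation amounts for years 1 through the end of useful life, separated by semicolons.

Depreciable base = $388,120 − $56,000 = $332,120.
Rate = $332,120 / 14,440 cycles = $23 per cycle.
Year 1: 3,425 × $23 = $78,775. Book value $309,345.
Year 2: 489 × $23 = $11,247. Book value $298,098.
Year 3: 5,313 × $23 = $122,199. Book value $175,899.
Year 4: 5,213 × $23 = $119,899. Book value $56,000.

$78,775; $11,247; $122,199; $119,899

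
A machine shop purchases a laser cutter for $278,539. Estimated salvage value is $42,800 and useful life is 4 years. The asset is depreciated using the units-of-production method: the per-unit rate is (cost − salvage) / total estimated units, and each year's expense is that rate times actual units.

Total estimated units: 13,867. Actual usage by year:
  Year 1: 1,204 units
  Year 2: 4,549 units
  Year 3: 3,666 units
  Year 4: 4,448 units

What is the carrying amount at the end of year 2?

Depreciable base = $278,539 − $42,800 = $235,739.
Rate = $235,739 / 13,867 units = $17 per unit.
Year 1: 1,204 × $17 = $20,468. Book value $258,071.
Year 2: 4,549 × $17 = $77,333. Book value $180,738.

$180,738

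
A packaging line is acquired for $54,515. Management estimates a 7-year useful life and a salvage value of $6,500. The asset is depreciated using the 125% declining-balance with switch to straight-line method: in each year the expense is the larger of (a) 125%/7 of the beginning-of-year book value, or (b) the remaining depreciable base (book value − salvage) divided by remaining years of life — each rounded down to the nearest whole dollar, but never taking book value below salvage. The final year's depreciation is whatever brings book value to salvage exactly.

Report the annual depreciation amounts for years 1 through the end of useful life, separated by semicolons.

Depreciable base = $54,515 − $6,500 = $48,015.
Year 1: DB = ⌊$54,515 × 125%/7⌋ = $9,734; SL = ⌊$48,015/7⌋ = $6,859 → take DB $9,734. Book value $44,781.
Year 2: DB = ⌊$44,781 × 125%/7⌋ = $7,996; SL = ⌊$38,281/6⌋ = $6,380 → take DB $7,996. Book value $36,785.
Year 3: DB = ⌊$36,785 × 125%/7⌋ = $6,568; SL = ⌊$30,285/5⌋ = $6,057 → take DB $6,568. Book value $30,217.
Year 4: DB = ⌊$30,217 × 125%/7⌋ = $5,395; SL = ⌊$23,717/4⌋ = $5,929 → take SL $5,929. Book value $24,288.
Year 5: DB = ⌊$24,288 × 125%/7⌋ = $4,337; SL = ⌊$17,788/3⌋ = $5,929 → take SL $5,929. Book value $18,359.
Year 6: DB = ⌊$18,359 × 125%/7⌋ = $3,278; SL = ⌊$11,859/2⌋ = $5,929 → take SL $5,929. Book value $12,430.
Year 7 (final): $12,430 − $6,500 = $5,930. Book value $6,500.

$9,734; $7,996; $6,568; $5,929; $5,929; $5,929; $5,930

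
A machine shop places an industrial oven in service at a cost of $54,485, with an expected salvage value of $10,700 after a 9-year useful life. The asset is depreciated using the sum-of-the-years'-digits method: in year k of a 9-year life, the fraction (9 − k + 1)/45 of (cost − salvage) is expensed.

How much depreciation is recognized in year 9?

Depreciable base = $54,485 − $10,700 = $43,785.
Sum of the years' digits = 9+8+7+6+5+4+3+2+1 = 45.
Year 1: $43,785 × 9/45 = $8,757. Book value $45,728.
Year 2: $43,785 × 8/45 = $7,784. Book value $37,944.
Year 3: $43,785 × 7/45 = $6,811. Book value $31,133.
Year 4: $43,785 × 6/45 = $5,838. Book value $25,295.
Year 5: $43,785 × 5/45 = $4,865. Book value $20,430.
Year 6: $43,785 × 4/45 = $3,892. Book value $16,538.
Year 7: $43,785 × 3/45 = $2,919. Book value $13,619.
Year 8: $43,785 × 2/45 = $1,946. Book value $11,673.
Year 9: $43,785 × 1/45 = $973. Book value $10,700.

$973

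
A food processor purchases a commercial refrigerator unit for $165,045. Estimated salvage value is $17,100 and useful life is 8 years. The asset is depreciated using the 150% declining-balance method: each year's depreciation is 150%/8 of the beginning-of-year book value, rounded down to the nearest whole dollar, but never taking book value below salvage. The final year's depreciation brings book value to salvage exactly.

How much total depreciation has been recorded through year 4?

$93,116

Depreciable base = $165,045 − $17,100 = $147,945.
Year 1: ⌊$165,045 × 150%/8⌋ = $30,945. Book value $134,100.
Year 2: ⌊$134,100 × 150%/8⌋ = $25,143. Book value $108,957.
Year 3: ⌊$108,957 × 150%/8⌋ = $20,429. Book value $88,528.
Year 4: ⌊$88,528 × 150%/8⌋ = $16,599. Book value $71,929.
Accumulated through year 4 = $165,045 − $71,929 = $93,116.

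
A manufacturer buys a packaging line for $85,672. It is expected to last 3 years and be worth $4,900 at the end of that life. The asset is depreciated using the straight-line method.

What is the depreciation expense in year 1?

Depreciable base = $85,672 − $4,900 = $80,772.
Annual expense = $80,772 / 3 = $26,924.

$26,924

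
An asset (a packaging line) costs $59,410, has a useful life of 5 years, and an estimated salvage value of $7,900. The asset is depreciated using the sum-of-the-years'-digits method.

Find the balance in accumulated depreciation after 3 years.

Depreciable base = $59,410 − $7,900 = $51,510.
Sum of the years' digits = 5+4+3+2+1 = 15.
Year 1: $51,510 × 5/15 = $17,170. Book value $42,240.
Year 2: $51,510 × 4/15 = $13,736. Book value $28,504.
Year 3: $51,510 × 3/15 = $10,302. Book value $18,202.
Accumulated through year 3 = $59,410 − $18,202 = $41,208.

$41,208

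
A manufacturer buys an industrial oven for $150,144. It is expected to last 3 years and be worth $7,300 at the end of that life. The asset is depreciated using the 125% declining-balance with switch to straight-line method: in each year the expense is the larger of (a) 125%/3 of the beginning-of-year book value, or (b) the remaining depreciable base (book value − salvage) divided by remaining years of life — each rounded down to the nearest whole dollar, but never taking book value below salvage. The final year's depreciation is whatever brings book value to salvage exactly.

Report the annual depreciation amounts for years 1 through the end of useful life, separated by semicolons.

Depreciable base = $150,144 − $7,300 = $142,844.
Year 1: DB = ⌊$150,144 × 125%/3⌋ = $62,560; SL = ⌊$142,844/3⌋ = $47,614 → take DB $62,560. Book value $87,584.
Year 2: DB = ⌊$87,584 × 125%/3⌋ = $36,493; SL = ⌊$80,284/2⌋ = $40,142 → take SL $40,142. Book value $47,442.
Year 3 (final): $47,442 − $7,300 = $40,142. Book value $7,300.

$62,560; $40,142; $40,142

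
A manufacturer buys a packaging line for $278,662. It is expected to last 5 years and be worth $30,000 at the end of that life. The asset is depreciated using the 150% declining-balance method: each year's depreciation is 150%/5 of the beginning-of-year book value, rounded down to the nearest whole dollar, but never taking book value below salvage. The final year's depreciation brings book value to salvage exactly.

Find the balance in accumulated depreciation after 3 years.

$183,080

Depreciable base = $278,662 − $30,000 = $248,662.
Year 1: ⌊$278,662 × 150%/5⌋ = $83,598. Book value $195,064.
Year 2: ⌊$195,064 × 150%/5⌋ = $58,519. Book value $136,545.
Year 3: ⌊$136,545 × 150%/5⌋ = $40,963. Book value $95,582.
Accumulated through year 3 = $278,662 − $95,582 = $183,080.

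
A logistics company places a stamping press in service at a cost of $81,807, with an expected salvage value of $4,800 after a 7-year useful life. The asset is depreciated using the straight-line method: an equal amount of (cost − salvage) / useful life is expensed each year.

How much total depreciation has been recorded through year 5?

$55,005

Depreciable base = $81,807 − $4,800 = $77,007.
Annual expense = $77,007 / 7 = $11,001.
End of year 1: book value $70,806.
End of year 2: book value $59,805.
End of year 3: book value $48,804.
End of year 4: book value $37,803.
End of year 5: book value $26,802.
Accumulated through year 5 = $81,807 − $26,802 = $55,005.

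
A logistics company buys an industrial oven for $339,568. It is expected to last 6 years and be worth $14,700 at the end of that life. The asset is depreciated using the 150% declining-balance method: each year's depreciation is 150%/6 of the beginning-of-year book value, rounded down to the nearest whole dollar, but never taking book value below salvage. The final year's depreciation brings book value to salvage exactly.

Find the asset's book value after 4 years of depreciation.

Depreciable base = $339,568 − $14,700 = $324,868.
Year 1: ⌊$339,568 × 150%/6⌋ = $84,892. Book value $254,676.
Year 2: ⌊$254,676 × 150%/6⌋ = $63,669. Book value $191,007.
Year 3: ⌊$191,007 × 150%/6⌋ = $47,751. Book value $143,256.
Year 4: ⌊$143,256 × 150%/6⌋ = $35,814. Book value $107,442.

$107,442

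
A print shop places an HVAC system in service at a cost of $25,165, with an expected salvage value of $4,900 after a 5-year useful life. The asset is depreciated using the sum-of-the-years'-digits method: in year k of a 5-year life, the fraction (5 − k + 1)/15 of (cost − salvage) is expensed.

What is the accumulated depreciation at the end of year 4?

Depreciable base = $25,165 − $4,900 = $20,265.
Sum of the years' digits = 5+4+3+2+1 = 15.
Year 1: $20,265 × 5/15 = $6,755. Book value $18,410.
Year 2: $20,265 × 4/15 = $5,404. Book value $13,006.
Year 3: $20,265 × 3/15 = $4,053. Book value $8,953.
Year 4: $20,265 × 2/15 = $2,702. Book value $6,251.
Accumulated through year 4 = $25,165 − $6,251 = $18,914.

$18,914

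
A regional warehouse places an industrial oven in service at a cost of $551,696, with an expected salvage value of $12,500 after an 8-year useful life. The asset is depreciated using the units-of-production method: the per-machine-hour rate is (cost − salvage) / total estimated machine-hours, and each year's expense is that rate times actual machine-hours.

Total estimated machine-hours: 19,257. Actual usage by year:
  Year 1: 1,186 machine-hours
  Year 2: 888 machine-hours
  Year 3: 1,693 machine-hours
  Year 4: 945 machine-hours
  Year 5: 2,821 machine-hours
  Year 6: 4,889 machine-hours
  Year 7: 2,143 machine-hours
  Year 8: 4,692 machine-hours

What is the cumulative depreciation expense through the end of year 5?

$210,924

Depreciable base = $551,696 − $12,500 = $539,196.
Rate = $539,196 / 19,257 machine-hours = $28 per machine-hour.
Year 1: 1,186 × $28 = $33,208. Book value $518,488.
Year 2: 888 × $28 = $24,864. Book value $493,624.
Year 3: 1,693 × $28 = $47,404. Book value $446,220.
Year 4: 945 × $28 = $26,460. Book value $419,760.
Year 5: 2,821 × $28 = $78,988. Book value $340,772.
Accumulated through year 5 = $551,696 − $340,772 = $210,924.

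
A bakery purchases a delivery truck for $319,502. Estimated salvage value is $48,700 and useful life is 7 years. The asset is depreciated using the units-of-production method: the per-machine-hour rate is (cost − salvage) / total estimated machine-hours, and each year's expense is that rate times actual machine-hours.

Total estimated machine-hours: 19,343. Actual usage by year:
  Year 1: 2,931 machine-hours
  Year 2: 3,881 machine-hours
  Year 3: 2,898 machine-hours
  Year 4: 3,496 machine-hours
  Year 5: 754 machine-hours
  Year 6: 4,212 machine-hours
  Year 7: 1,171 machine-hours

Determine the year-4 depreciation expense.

$48,944

Depreciable base = $319,502 − $48,700 = $270,802.
Rate = $270,802 / 19,343 machine-hours = $14 per machine-hour.
Year 1: 2,931 × $14 = $41,034. Book value $278,468.
Year 2: 3,881 × $14 = $54,334. Book value $224,134.
Year 3: 2,898 × $14 = $40,572. Book value $183,562.
Year 4: 3,496 × $14 = $48,944. Book value $134,618.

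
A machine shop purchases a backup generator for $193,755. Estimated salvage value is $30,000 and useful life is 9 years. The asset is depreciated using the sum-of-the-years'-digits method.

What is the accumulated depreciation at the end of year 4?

Depreciable base = $193,755 − $30,000 = $163,755.
Sum of the years' digits = 9+8+7+6+5+4+3+2+1 = 45.
Year 1: $163,755 × 9/45 = $32,751. Book value $161,004.
Year 2: $163,755 × 8/45 = $29,112. Book value $131,892.
Year 3: $163,755 × 7/45 = $25,473. Book value $106,419.
Year 4: $163,755 × 6/45 = $21,834. Book value $84,585.
Accumulated through year 4 = $193,755 − $84,585 = $109,170.

$109,170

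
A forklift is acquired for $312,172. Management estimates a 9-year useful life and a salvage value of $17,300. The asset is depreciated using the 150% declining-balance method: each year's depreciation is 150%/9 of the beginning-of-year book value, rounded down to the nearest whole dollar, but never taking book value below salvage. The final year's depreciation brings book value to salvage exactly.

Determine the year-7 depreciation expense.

$17,424

Depreciable base = $312,172 − $17,300 = $294,872.
Year 1: ⌊$312,172 × 150%/9⌋ = $52,028. Book value $260,144.
Year 2: ⌊$260,144 × 150%/9⌋ = $43,357. Book value $216,787.
Year 3: ⌊$216,787 × 150%/9⌋ = $36,131. Book value $180,656.
Year 4: ⌊$180,656 × 150%/9⌋ = $30,109. Book value $150,547.
Year 5: ⌊$150,547 × 150%/9⌋ = $25,091. Book value $125,456.
Year 6: ⌊$125,456 × 150%/9⌋ = $20,909. Book value $104,547.
Year 7: ⌊$104,547 × 150%/9⌋ = $17,424. Book value $87,123.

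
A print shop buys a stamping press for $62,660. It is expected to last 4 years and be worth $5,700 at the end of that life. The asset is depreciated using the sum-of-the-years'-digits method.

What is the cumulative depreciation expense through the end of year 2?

$39,872

Depreciable base = $62,660 − $5,700 = $56,960.
Sum of the years' digits = 4+3+2+1 = 10.
Year 1: $56,960 × 4/10 = $22,784. Book value $39,876.
Year 2: $56,960 × 3/10 = $17,088. Book value $22,788.
Accumulated through year 2 = $62,660 − $22,788 = $39,872.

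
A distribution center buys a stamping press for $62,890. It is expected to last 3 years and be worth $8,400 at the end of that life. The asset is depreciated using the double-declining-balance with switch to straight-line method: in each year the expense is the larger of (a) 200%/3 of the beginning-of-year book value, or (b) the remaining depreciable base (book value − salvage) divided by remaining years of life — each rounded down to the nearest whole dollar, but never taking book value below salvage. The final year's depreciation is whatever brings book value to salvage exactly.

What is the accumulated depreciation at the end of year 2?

$54,490

Depreciable base = $62,890 − $8,400 = $54,490.
Year 1: DB = ⌊$62,890 × 200%/3⌋ = $41,926; SL = ⌊$54,490/3⌋ = $18,163 → take DB $41,926. Book value $20,964.
Year 2: DB = ⌊$20,964 × 200%/3⌋ = $13,976; SL = ⌊$12,564/2⌋ = $6,282 → take DB $13,976, capped at $12,564. Book value $8,400.
Accumulated through year 2 = $62,890 − $8,400 = $54,490.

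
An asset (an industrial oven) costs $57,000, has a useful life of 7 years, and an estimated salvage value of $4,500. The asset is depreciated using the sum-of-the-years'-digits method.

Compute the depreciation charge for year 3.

Depreciable base = $57,000 − $4,500 = $52,500.
Sum of the years' digits = 7+6+5+4+3+2+1 = 28.
Year 1: $52,500 × 7/28 = $13,125. Book value $43,875.
Year 2: $52,500 × 6/28 = $11,250. Book value $32,625.
Year 3: $52,500 × 5/28 = $9,375. Book value $23,250.

$9,375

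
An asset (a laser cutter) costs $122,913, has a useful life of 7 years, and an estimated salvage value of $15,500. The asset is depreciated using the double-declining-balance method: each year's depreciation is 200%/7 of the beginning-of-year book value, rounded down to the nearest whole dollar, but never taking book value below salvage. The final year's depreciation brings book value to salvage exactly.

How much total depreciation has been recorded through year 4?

$90,917

Depreciable base = $122,913 − $15,500 = $107,413.
Year 1: ⌊$122,913 × 200%/7⌋ = $35,118. Book value $87,795.
Year 2: ⌊$87,795 × 200%/7⌋ = $25,084. Book value $62,711.
Year 3: ⌊$62,711 × 200%/7⌋ = $17,917. Book value $44,794.
Year 4: ⌊$44,794 × 200%/7⌋ = $12,798. Book value $31,996.
Accumulated through year 4 = $122,913 − $31,996 = $90,917.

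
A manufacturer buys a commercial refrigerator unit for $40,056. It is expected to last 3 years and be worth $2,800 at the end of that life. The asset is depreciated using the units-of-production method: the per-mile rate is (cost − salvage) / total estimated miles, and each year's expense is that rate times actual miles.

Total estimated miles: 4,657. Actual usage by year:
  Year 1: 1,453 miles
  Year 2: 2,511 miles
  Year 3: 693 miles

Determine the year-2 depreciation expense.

$20,088

Depreciable base = $40,056 − $2,800 = $37,256.
Rate = $37,256 / 4,657 miles = $8 per mile.
Year 1: 1,453 × $8 = $11,624. Book value $28,432.
Year 2: 2,511 × $8 = $20,088. Book value $8,344.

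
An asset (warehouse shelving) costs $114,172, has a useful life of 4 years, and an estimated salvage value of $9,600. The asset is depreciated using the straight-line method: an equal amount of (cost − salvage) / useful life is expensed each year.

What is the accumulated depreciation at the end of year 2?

Depreciable base = $114,172 − $9,600 = $104,572.
Annual expense = $104,572 / 4 = $26,143.
End of year 1: book value $88,029.
End of year 2: book value $61,886.
Accumulated through year 2 = $114,172 − $61,886 = $52,286.

$52,286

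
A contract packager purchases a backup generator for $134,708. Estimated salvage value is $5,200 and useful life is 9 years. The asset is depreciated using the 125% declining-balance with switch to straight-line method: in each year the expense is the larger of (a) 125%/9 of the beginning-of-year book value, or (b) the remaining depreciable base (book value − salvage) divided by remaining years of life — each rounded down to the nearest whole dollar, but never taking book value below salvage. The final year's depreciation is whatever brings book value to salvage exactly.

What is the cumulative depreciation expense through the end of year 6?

$89,099

Depreciable base = $134,708 − $5,200 = $129,508.
Year 1: DB = ⌊$134,708 × 125%/9⌋ = $18,709; SL = ⌊$129,508/9⌋ = $14,389 → take DB $18,709. Book value $115,999.
Year 2: DB = ⌊$115,999 × 125%/9⌋ = $16,110; SL = ⌊$110,799/8⌋ = $13,849 → take DB $16,110. Book value $99,889.
Year 3: DB = ⌊$99,889 × 125%/9⌋ = $13,873; SL = ⌊$94,689/7⌋ = $13,527 → take DB $13,873. Book value $86,016.
Year 4: DB = ⌊$86,016 × 125%/9⌋ = $11,946; SL = ⌊$80,816/6⌋ = $13,469 → take SL $13,469. Book value $72,547.
Year 5: DB = ⌊$72,547 × 125%/9⌋ = $10,075; SL = ⌊$67,347/5⌋ = $13,469 → take SL $13,469. Book value $59,078.
Year 6: DB = ⌊$59,078 × 125%/9⌋ = $8,205; SL = ⌊$53,878/4⌋ = $13,469 → take SL $13,469. Book value $45,609.
Accumulated through year 6 = $134,708 − $45,609 = $89,099.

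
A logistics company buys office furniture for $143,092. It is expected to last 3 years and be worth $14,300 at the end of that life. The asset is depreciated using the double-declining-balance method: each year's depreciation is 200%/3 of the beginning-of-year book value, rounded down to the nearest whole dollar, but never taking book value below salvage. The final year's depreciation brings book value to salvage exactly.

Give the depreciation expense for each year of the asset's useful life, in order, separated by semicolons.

$95,394; $31,798; $1,600

Depreciable base = $143,092 − $14,300 = $128,792.
Year 1: ⌊$143,092 × 200%/3⌋ = $95,394. Book value $47,698.
Year 2: ⌊$47,698 × 200%/3⌋ = $31,798. Book value $15,900.
Year 3 (final): $15,900 − $14,300 = $1,600. Book value $14,300.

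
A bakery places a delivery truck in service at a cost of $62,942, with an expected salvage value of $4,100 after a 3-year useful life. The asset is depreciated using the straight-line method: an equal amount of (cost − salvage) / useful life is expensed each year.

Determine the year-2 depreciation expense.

Depreciable base = $62,942 − $4,100 = $58,842.
Annual expense = $58,842 / 3 = $19,614.

$19,614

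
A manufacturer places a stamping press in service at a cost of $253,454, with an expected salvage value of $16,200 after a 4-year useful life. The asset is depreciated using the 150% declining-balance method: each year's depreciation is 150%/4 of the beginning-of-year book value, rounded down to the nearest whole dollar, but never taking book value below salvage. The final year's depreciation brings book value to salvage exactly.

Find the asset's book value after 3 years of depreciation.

$61,879

Depreciable base = $253,454 − $16,200 = $237,254.
Year 1: ⌊$253,454 × 150%/4⌋ = $95,045. Book value $158,409.
Year 2: ⌊$158,409 × 150%/4⌋ = $59,403. Book value $99,006.
Year 3: ⌊$99,006 × 150%/4⌋ = $37,127. Book value $61,879.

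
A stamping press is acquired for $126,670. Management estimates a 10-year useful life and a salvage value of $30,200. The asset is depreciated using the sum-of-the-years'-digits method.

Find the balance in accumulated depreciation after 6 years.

$78,930

Depreciable base = $126,670 − $30,200 = $96,470.
Sum of the years' digits = 10+9+8+7+6+5+4+3+2+1 = 55.
Year 1: $96,470 × 10/55 = $17,540. Book value $109,130.
Year 2: $96,470 × 9/55 = $15,786. Book value $93,344.
Year 3: $96,470 × 8/55 = $14,032. Book value $79,312.
Year 4: $96,470 × 7/55 = $12,278. Book value $67,034.
Year 5: $96,470 × 6/55 = $10,524. Book value $56,510.
Year 6: $96,470 × 5/55 = $8,770. Book value $47,740.
Accumulated through year 6 = $126,670 − $47,740 = $78,930.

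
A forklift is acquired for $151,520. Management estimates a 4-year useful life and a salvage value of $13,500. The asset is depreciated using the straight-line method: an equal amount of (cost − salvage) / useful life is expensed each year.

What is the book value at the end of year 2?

Depreciable base = $151,520 − $13,500 = $138,020.
Annual expense = $138,020 / 4 = $34,505.
End of year 1: book value $117,015.
End of year 2: book value $82,510.

$82,510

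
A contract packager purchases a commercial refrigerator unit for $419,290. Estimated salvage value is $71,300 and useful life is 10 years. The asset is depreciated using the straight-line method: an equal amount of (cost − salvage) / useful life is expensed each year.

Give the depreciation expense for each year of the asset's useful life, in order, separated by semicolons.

Depreciable base = $419,290 − $71,300 = $347,990.
Annual expense = $347,990 / 10 = $34,799.
End of year 1: book value $384,491.
End of year 2: book value $349,692.
End of year 3: book value $314,893.
End of year 4: book value $280,094.
End of year 5: book value $245,295.
End of year 6: book value $210,496.
End of year 7: book value $175,697.
End of year 8: book value $140,898.
End of year 9: book value $106,099.
End of year 10: book value $71,300.

$34,799; $34,799; $34,799; $34,799; $34,799; $34,799; $34,799; $34,799; $34,799; $34,799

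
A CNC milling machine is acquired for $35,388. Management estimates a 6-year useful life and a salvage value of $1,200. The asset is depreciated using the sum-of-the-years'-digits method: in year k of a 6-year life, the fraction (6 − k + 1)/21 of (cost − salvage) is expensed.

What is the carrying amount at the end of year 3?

Depreciable base = $35,388 − $1,200 = $34,188.
Sum of the years' digits = 6+5+4+3+2+1 = 21.
Year 1: $34,188 × 6/21 = $9,768. Book value $25,620.
Year 2: $34,188 × 5/21 = $8,140. Book value $17,480.
Year 3: $34,188 × 4/21 = $6,512. Book value $10,968.

$10,968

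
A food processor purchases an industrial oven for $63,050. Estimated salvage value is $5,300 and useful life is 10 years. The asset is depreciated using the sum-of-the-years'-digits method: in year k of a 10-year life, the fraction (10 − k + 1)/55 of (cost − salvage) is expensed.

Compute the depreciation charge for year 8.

Depreciable base = $63,050 − $5,300 = $57,750.
Sum of the years' digits = 10+9+8+7+6+5+4+3+2+1 = 55.
Year 1: $57,750 × 10/55 = $10,500. Book value $52,550.
Year 2: $57,750 × 9/55 = $9,450. Book value $43,100.
Year 3: $57,750 × 8/55 = $8,400. Book value $34,700.
Year 4: $57,750 × 7/55 = $7,350. Book value $27,350.
Year 5: $57,750 × 6/55 = $6,300. Book value $21,050.
Year 6: $57,750 × 5/55 = $5,250. Book value $15,800.
Year 7: $57,750 × 4/55 = $4,200. Book value $11,600.
Year 8: $57,750 × 3/55 = $3,150. Book value $8,450.

$3,150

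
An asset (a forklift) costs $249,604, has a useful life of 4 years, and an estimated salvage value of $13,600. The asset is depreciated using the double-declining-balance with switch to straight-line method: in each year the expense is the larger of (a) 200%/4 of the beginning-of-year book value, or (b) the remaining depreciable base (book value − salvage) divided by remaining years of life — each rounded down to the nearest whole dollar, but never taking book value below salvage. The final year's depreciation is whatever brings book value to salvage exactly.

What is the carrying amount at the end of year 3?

Depreciable base = $249,604 − $13,600 = $236,004.
Year 1: DB = ⌊$249,604 × 200%/4⌋ = $124,802; SL = ⌊$236,004/4⌋ = $59,001 → take DB $124,802. Book value $124,802.
Year 2: DB = ⌊$124,802 × 200%/4⌋ = $62,401; SL = ⌊$111,202/3⌋ = $37,067 → take DB $62,401. Book value $62,401.
Year 3: DB = ⌊$62,401 × 200%/4⌋ = $31,200; SL = ⌊$48,801/2⌋ = $24,400 → take DB $31,200. Book value $31,201.

$31,201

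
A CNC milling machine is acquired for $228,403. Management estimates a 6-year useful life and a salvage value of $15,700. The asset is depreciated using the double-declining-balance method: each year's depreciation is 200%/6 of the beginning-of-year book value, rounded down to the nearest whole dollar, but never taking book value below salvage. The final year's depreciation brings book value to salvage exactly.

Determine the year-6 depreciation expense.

$14,379

Depreciable base = $228,403 − $15,700 = $212,703.
Year 1: ⌊$228,403 × 200%/6⌋ = $76,134. Book value $152,269.
Year 2: ⌊$152,269 × 200%/6⌋ = $50,756. Book value $101,513.
Year 3: ⌊$101,513 × 200%/6⌋ = $33,837. Book value $67,676.
Year 4: ⌊$67,676 × 200%/6⌋ = $22,558. Book value $45,118.
Year 5: ⌊$45,118 × 200%/6⌋ = $15,039. Book value $30,079.
Year 6 (final): $30,079 − $15,700 = $14,379. Book value $15,700.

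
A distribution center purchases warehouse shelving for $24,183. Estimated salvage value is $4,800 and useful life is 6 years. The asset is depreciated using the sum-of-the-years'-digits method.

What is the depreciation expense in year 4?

$2,769

Depreciable base = $24,183 − $4,800 = $19,383.
Sum of the years' digits = 6+5+4+3+2+1 = 21.
Year 1: $19,383 × 6/21 = $5,538. Book value $18,645.
Year 2: $19,383 × 5/21 = $4,615. Book value $14,030.
Year 3: $19,383 × 4/21 = $3,692. Book value $10,338.
Year 4: $19,383 × 3/21 = $2,769. Book value $7,569.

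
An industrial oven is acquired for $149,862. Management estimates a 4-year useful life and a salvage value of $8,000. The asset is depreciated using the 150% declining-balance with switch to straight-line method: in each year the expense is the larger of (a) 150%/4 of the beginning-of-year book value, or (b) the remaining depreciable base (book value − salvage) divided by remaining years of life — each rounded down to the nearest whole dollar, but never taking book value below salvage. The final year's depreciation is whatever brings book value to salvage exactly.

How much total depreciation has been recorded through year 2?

Depreciable base = $149,862 − $8,000 = $141,862.
Year 1: DB = ⌊$149,862 × 150%/4⌋ = $56,198; SL = ⌊$141,862/4⌋ = $35,465 → take DB $56,198. Book value $93,664.
Year 2: DB = ⌊$93,664 × 150%/4⌋ = $35,124; SL = ⌊$85,664/3⌋ = $28,554 → take DB $35,124. Book value $58,540.
Accumulated through year 2 = $149,862 − $58,540 = $91,322.

$91,322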